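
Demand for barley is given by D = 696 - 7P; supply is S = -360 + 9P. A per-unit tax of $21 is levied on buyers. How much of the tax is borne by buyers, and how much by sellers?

Buyers bear $11.8125, sellers bear $9.1875

Pre-tax equilibrium: P* = 66, Q* = 234.
Tax on buyers shifts demand to D = 696 − 7(P + 21) = 549 - 7P.
549 - 7P = -360 + 9P gives seller price Ps = 56.8125; buyers pay Pb = 56.8125 + 21 = 77.8125.
New quantity: Q = 696 − 7(77.8125) = 151.3125.
Buyer burden = 77.8125 − 66 = 11.8125; seller burden = 66 − 56.8125 = 9.1875.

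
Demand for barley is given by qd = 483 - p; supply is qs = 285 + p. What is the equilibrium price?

Set qd = qs: 483 - p = 285 + p.
198 = 2p, so p* = 99.
q* = 483 − 1(99) = 384.

p* = 99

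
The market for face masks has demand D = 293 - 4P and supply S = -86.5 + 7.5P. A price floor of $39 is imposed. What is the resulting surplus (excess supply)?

Equilibrium price would be P* = 33, so the floor at 39 binds.
At P = 39: D = 137, S = 206.
Surplus = 206 − 137 = 69.

Surplus = 69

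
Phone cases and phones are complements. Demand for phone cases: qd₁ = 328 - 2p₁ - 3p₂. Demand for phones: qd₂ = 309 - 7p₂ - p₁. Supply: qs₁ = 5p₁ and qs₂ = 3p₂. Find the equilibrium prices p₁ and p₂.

Market 1: 328 - 2p₁ - 3p₂ = 5p₁ → 7p₁ + 3p₂ = 328.
Market 2: 10p₂ + p₁ = 309.
Eliminating p₂: 10×(1) − 3×(2) gives 67p₁ = 2353, so p₁ = 2353/67.
Back-substitute into (2): p₂ = (309 − 1×2353/67) / 10 = 1835/67.

p₁ = 2353/67, p₂ = 1835/67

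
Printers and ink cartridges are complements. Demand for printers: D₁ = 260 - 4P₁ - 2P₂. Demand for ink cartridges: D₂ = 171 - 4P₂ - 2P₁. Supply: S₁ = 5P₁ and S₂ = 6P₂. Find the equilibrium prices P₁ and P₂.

Market 1: 260 - 4P₁ - 2P₂ = 5P₁ → 9P₁ + 2P₂ = 260.
Market 2: 10P₂ + 2P₁ = 171.
Eliminating P₂: 10×(1) − 2×(2) gives 86P₁ = 2258, so P₁ = 1129/43.
Back-substitute into (2): P₂ = (171 − 2×1129/43) / 10 = 1019/86.

P₁ = 1129/43, P₂ = 1019/86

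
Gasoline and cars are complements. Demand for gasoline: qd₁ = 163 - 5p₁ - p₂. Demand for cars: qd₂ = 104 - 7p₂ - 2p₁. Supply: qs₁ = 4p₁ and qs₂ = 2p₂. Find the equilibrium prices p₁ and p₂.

p₁ = 1363/79, p₂ = 610/79

Market 1: 163 - 5p₁ - p₂ = 4p₁ → 9p₁ + p₂ = 163.
Market 2: 9p₂ + 2p₁ = 104.
Eliminating p₂: 9×(1) − 1×(2) gives 79p₁ = 1363, so p₁ = 1363/79.
Back-substitute into (2): p₂ = (104 − 2×1363/79) / 9 = 610/79.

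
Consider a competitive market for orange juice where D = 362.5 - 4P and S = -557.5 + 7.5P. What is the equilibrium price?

P* = 80

Set D = S: 362.5 - 4P = -557.5 + 7.5P.
920 = 11.5P, so P* = 80.
Q* = 362.5 − 4(80) = 42.5.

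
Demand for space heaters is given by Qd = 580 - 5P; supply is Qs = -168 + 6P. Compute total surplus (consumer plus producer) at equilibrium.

Total surplus = 10560

Equilibrium: 580 - 5P = -168 + 6P gives P* = 68, Q* = 240.
Demand choke price: P = 116; supply starts at P = 28.
CS = ½(116 − 68)(240) = 5760; PS = ½(68 − 28)(240) = 4800.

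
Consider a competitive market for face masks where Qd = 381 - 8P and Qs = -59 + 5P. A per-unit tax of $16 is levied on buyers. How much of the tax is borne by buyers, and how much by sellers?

Pre-tax equilibrium: P* = 440/13, Q* = 1433/13.
Tax on buyers shifts demand to Qd = 381 − 8(P + 16) = 253 - 8P.
253 - 8P = -59 + 5P gives seller price Ps = 24; buyers pay Pb = 24 + 16 = 40.
New quantity: Q = 381 − 8(40) = 61.
Buyer burden = 40 − 440/13 = 80/13; seller burden = 440/13 − 24 = 128/13.

Buyers bear 80/13, sellers bear 128/13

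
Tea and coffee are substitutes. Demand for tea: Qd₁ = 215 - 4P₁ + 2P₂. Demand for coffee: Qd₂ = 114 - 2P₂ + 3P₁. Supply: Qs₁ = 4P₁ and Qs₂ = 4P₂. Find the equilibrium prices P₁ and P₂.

P₁ = 253/7, P₂ = 519/14

Market 1: 215 - 4P₁ + 2P₂ = 4P₁ → 8P₁ - 2P₂ = 215.
Market 2: 6P₂ - 3P₁ = 114.
Eliminating P₂: 6×(1) + 2×(2) gives 42P₁ = 1518, so P₁ = 253/7.
Back-substitute into (2): P₂ = (114 + 3×253/7) / 6 = 519/14.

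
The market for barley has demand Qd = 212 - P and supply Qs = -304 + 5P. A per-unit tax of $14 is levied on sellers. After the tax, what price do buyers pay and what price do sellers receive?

Pre-tax equilibrium: P* = 86, Q* = 126.
Tax on sellers shifts supply to Qs = -304 + 5(P − 14) = -374 + 5P.
212 - P = -374 + 5P gives buyer price Pb = 293/3; sellers receive Ps = 293/3 − 14 = 251/3.
New quantity: Q = 212 − 1(293/3) = 343/3.

Buyers pay 293/3, sellers receive 251/3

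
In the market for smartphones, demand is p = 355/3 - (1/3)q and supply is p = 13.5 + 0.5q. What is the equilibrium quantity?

q* = 125.8

Set the two price expressions equal: 355/3 - (1/3)q = 13.5 + 0.5q.
629/6 = (5/6)q, so q* = 125.8.
p* = 355/3 − (1/3)(125.8) = 76.4.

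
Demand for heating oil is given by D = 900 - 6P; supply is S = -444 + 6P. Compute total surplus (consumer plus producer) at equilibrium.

Total surplus = 8664

Equilibrium: 900 - 6P = -444 + 6P gives P* = 112, Q* = 228.
Demand choke price: P = 150; supply starts at P = 74.
CS = ½(150 − 112)(228) = 4332; PS = ½(112 − 74)(228) = 4332.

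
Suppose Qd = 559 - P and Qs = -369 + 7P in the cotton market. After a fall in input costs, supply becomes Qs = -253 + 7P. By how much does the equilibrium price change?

ΔP = -14.5

Original equilibrium: P* = 116, Q* = 443.
New equilibrium: 559 - P = -253 + 7P, so 812 = 8P and P' = 101.5; Q' = 559 − 1(101.5) = 457.5.
Change in price: 101.5 − 116 = -14.5.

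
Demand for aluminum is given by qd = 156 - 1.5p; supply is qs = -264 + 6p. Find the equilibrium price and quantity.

Set qd = qs: 156 - 1.5p = -264 + 6p.
420 = 7.5p, so p* = 56.
q* = 156 − 1.5(56) = 72.

p* = 56, q* = 72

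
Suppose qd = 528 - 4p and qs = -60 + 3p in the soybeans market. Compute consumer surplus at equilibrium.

Equilibrium: 528 - 4p = -60 + 3p gives p* = 84, q* = 192.
Demand choke price (qd = 0): p = 132.
CS = ½(132 − 84)(192) = 4608.

Consumer surplus = 4608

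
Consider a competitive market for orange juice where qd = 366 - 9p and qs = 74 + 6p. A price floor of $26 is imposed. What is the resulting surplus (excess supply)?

Equilibrium price would be p* = 292/15, so the floor at 26 binds.
At p = 26: qd = 132, qs = 230.
Surplus = 230 − 132 = 98.

Surplus = 98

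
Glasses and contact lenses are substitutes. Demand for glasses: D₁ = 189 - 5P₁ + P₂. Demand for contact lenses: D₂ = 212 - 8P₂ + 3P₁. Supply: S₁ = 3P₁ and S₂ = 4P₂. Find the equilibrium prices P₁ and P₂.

P₁ = 80/3, P₂ = 73/3

Market 1: 189 - 5P₁ + P₂ = 3P₁ → 8P₁ - P₂ = 189.
Market 2: 12P₂ - 3P₁ = 212.
Eliminating P₂: 12×(1) + 1×(2) gives 93P₁ = 2480, so P₁ = 80/3.
Back-substitute into (2): P₂ = (212 + 3×80/3) / 12 = 73/3.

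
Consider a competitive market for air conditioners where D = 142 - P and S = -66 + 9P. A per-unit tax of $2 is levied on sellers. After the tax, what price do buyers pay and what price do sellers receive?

Pre-tax equilibrium: P* = 20.8, Q* = 121.2.
Tax on sellers shifts supply to S = -66 + 9(P − 2) = -84 + 9P.
142 - P = -84 + 9P gives buyer price Pb = 22.6; sellers receive Ps = 22.6 − 2 = 20.6.
New quantity: Q = 142 − 1(22.6) = 119.4.

Buyers pay $22.6, sellers receive $20.6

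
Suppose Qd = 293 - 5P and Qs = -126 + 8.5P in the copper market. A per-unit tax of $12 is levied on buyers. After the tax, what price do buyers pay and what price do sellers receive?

Buyers pay 1042/27, sellers receive 718/27

Pre-tax equilibrium: P* = 838/27, Q* = 3721/27.
Tax on buyers shifts demand to Qd = 293 − 5(P + 12) = 233 - 5P.
233 - 5P = -126 + 8.5P gives seller price Ps = 718/27; buyers pay Pb = 718/27 + 12 = 1042/27.
New quantity: Q = 293 − 5(1042/27) = 2701/27.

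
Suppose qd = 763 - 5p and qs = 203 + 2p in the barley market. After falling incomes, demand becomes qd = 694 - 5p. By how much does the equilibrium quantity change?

Δq = -138/7

Original equilibrium: p* = 80, q* = 363.
New equilibrium: 694 - 5p = 203 + 2p, so 491 = 7p and p' = 491/7; q' = 694 − 5(491/7) = 2403/7.
Change in quantity: 2403/7 − 363 = -138/7.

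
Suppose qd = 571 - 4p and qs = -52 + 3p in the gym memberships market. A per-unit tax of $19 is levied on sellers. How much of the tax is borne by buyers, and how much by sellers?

Pre-tax equilibrium: p* = 89, q* = 215.
Tax on sellers shifts supply to qs = -52 + 3(p − 19) = -109 + 3p.
571 - 4p = -109 + 3p gives buyer price pb = 680/7; sellers receive ps = 680/7 − 19 = 547/7.
New quantity: q = 571 − 4(680/7) = 1277/7.
Buyer burden = 680/7 − 89 = 57/7; seller burden = 89 − 547/7 = 76/7.

Buyers bear 57/7, sellers bear 76/7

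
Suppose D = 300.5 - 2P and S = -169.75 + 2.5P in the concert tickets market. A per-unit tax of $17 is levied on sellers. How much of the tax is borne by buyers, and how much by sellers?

Pre-tax equilibrium: P* = 104.5, Q* = 91.5.
Tax on sellers shifts supply to S = -169.75 + 2.5(P − 17) = -212.25 + 2.5P.
300.5 - 2P = -212.25 + 2.5P gives buyer price Pb = 2051/18; sellers receive Ps = 2051/18 − 17 = 1745/18.
New quantity: Q = 300.5 − 2(2051/18) = 1307/18.
Buyer burden = 2051/18 − 104.5 = 85/9; seller burden = 104.5 − 1745/18 = 68/9.

Buyers bear 85/9, sellers bear 68/9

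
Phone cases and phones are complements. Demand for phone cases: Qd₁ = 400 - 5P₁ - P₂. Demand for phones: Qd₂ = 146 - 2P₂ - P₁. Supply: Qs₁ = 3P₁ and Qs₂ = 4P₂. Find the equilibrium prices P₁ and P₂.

Market 1: 400 - 5P₁ - P₂ = 3P₁ → 8P₁ + P₂ = 400.
Market 2: 6P₂ + P₁ = 146.
Eliminating P₂: 6×(1) − 1×(2) gives 47P₁ = 2254, so P₁ = 2254/47.
Back-substitute into (2): P₂ = (146 − 1×2254/47) / 6 = 768/47.

P₁ = 2254/47, P₂ = 768/47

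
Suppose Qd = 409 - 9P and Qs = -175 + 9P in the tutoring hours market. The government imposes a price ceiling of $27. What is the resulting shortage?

Shortage = 98

Equilibrium price would be P* = 292/9, so the ceiling at 27 binds.
At P = 27: Qd = 409 − 9(27) = 166, Qs = -175 + 9(27) = 68.
Shortage = 166 − 68 = 98.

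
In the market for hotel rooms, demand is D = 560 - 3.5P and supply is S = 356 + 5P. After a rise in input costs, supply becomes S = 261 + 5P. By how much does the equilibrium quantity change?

ΔQ = -665/17

Original equilibrium: P* = 24, Q* = 476.
New equilibrium: 560 - 3.5P = 261 + 5P, so 299 = 8.5P and P' = 598/17; Q' = 560 − 3.5(598/17) = 7427/17.
Change in quantity: 7427/17 − 476 = -665/17.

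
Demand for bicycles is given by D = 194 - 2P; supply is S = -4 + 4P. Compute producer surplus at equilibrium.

Producer surplus = 2048

Equilibrium: 194 - 2P = -4 + 4P gives P* = 33, Q* = 128.
Supply starts at P = 1 (where S = 0).
PS = ½(33 − 1)(128) = 2048.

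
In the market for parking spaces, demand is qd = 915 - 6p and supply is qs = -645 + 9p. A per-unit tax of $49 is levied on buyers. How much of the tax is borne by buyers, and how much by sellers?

Pre-tax equilibrium: p* = 104, q* = 291.
Tax on buyers shifts demand to qd = 915 − 6(p + 49) = 621 - 6p.
621 - 6p = -645 + 9p gives seller price ps = 84.4; buyers pay pb = 84.4 + 49 = 133.4.
New quantity: q = 915 − 6(133.4) = 114.6.
Buyer burden = 133.4 − 104 = 29.4; seller burden = 104 − 84.4 = 19.6.

Buyers bear $29.4, sellers bear $19.6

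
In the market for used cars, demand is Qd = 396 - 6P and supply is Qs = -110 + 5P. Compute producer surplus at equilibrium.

Producer surplus = 1440

Equilibrium: 396 - 6P = -110 + 5P gives P* = 46, Q* = 120.
Supply starts at P = 22 (where Qs = 0).
PS = ½(46 − 22)(120) = 1440.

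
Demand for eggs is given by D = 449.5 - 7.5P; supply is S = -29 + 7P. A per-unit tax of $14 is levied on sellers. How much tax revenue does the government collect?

Pre-tax equilibrium: P* = 33, Q* = 202.
Tax on sellers shifts supply to S = -29 + 7(P − 14) = -127 + 7P.
449.5 - 7.5P = -127 + 7P gives buyer price Pb = 1153/29; sellers receive Ps = 1153/29 − 14 = 747/29.
New quantity: Q = 449.5 − 7.5(1153/29) = 4388/29.
Revenue = 14 × 4388/29 = 61432/29.

Tax revenue = 61432/29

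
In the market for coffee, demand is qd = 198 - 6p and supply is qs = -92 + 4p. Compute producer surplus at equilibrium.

Equilibrium: 198 - 6p = -92 + 4p gives p* = 29, q* = 24.
Supply starts at p = 23 (where qs = 0).
PS = ½(29 − 23)(24) = 72.

Producer surplus = 72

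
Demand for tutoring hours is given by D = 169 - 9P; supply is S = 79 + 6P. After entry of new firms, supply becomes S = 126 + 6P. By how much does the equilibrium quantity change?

Original equilibrium: P* = 6, Q* = 115.
New equilibrium: 169 - 9P = 126 + 6P, so 43 = 15P and P' = 43/15; Q' = 169 − 9(43/15) = 143.2.
Change in quantity: 143.2 − 115 = 28.2.

ΔQ = 28.2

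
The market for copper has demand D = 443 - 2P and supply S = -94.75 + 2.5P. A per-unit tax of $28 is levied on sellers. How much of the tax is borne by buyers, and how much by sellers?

Buyers bear 140/9, sellers bear 112/9

Pre-tax equilibrium: P* = 119.5, Q* = 204.
Tax on sellers shifts supply to S = -94.75 + 2.5(P − 28) = -164.75 + 2.5P.
443 - 2P = -164.75 + 2.5P gives buyer price Pb = 2431/18; sellers receive Ps = 2431/18 − 28 = 1927/18.
New quantity: Q = 443 − 2(2431/18) = 1556/9.
Buyer burden = 2431/18 − 119.5 = 140/9; seller burden = 119.5 − 1927/18 = 112/9.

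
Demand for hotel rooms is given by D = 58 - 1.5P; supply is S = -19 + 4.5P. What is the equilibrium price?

P* = 77/6

Set D = S: 58 - 1.5P = -19 + 4.5P.
77 = 6P, so P* = 77/6.
Q* = 58 − 1.5(77/6) = 38.75.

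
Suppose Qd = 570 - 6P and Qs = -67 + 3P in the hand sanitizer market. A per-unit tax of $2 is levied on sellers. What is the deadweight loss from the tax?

Pre-tax equilibrium: P* = 637/9, Q* = 436/3.
Tax on sellers shifts supply to Qs = -67 + 3(P − 2) = -73 + 3P.
570 - 6P = -73 + 3P gives buyer price Pb = 643/9; sellers receive Ps = 643/9 − 2 = 625/9.
New quantity: Q = 570 − 6(643/9) = 424/3.
DWL = ½ × 2 × (436/3 − 424/3) = 4.

Deadweight loss = 4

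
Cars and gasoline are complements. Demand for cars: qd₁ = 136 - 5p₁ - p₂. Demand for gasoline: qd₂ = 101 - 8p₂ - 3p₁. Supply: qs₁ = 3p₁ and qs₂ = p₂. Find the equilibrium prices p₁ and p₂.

p₁ = 1123/69, p₂ = 400/69

Market 1: 136 - 5p₁ - p₂ = 3p₁ → 8p₁ + p₂ = 136.
Market 2: 9p₂ + 3p₁ = 101.
Eliminating p₂: 9×(1) − 1×(2) gives 69p₁ = 1123, so p₁ = 1123/69.
Back-substitute into (2): p₂ = (101 − 3×1123/69) / 9 = 400/69.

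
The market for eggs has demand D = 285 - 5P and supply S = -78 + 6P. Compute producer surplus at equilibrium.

Producer surplus = 1200

Equilibrium: 285 - 5P = -78 + 6P gives P* = 33, Q* = 120.
Supply starts at P = 13 (where S = 0).
PS = ½(33 − 13)(120) = 1200.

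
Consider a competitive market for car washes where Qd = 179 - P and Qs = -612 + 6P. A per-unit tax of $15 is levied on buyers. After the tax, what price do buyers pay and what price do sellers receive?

Buyers pay 881/7, sellers receive 776/7

Pre-tax equilibrium: P* = 113, Q* = 66.
Tax on buyers shifts demand to Qd = 179 − 1(P + 15) = 164 - P.
164 - P = -612 + 6P gives seller price Ps = 776/7; buyers pay Pb = 776/7 + 15 = 881/7.
New quantity: Q = 179 − 1(881/7) = 372/7.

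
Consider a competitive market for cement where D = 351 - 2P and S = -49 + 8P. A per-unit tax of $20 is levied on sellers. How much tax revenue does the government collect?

Pre-tax equilibrium: P* = 40, Q* = 271.
Tax on sellers shifts supply to S = -49 + 8(P − 20) = -209 + 8P.
351 - 2P = -209 + 8P gives buyer price Pb = 56; sellers receive Ps = 56 − 20 = 36.
New quantity: Q = 351 − 2(56) = 239.
Revenue = 20 × 239 = 4780.

Tax revenue = 4780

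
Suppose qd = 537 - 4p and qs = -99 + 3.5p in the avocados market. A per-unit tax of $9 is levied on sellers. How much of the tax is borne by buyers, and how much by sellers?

Buyers bear $4.2, sellers bear $4.8

Pre-tax equilibrium: p* = 84.8, q* = 197.8.
Tax on sellers shifts supply to qs = -99 + 3.5(p − 9) = -130.5 + 3.5p.
537 - 4p = -130.5 + 3.5p gives buyer price pb = 89; sellers receive ps = 89 − 9 = 80.
New quantity: q = 537 − 4(89) = 181.
Buyer burden = 89 − 84.8 = 4.2; seller burden = 84.8 − 80 = 4.8.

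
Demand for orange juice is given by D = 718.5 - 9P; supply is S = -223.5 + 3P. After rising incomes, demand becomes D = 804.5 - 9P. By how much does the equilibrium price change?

ΔP = 43/6

Original equilibrium: P* = 78.5, Q* = 12.
New equilibrium: 804.5 - 9P = -223.5 + 3P, so 1028 = 12P and P' = 257/3; Q' = 804.5 − 9(257/3) = 33.5.
Change in price: 257/3 − 78.5 = 43/6.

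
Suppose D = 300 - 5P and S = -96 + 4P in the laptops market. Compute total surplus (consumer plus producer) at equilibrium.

Total surplus = 1440

Equilibrium: 300 - 5P = -96 + 4P gives P* = 44, Q* = 80.
Demand choke price: P = 60; supply starts at P = 24.
CS = ½(60 − 44)(80) = 640; PS = ½(44 − 24)(80) = 800.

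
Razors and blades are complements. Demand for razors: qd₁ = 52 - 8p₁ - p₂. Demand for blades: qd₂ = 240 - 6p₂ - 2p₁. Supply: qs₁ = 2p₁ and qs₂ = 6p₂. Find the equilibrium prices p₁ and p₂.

p₁ = 192/59, p₂ = 1148/59

Market 1: 52 - 8p₁ - p₂ = 2p₁ → 10p₁ + p₂ = 52.
Market 2: 12p₂ + 2p₁ = 240.
Eliminating p₂: 12×(1) − 1×(2) gives 118p₁ = 384, so p₁ = 192/59.
Back-substitute into (2): p₂ = (240 − 2×192/59) / 12 = 1148/59.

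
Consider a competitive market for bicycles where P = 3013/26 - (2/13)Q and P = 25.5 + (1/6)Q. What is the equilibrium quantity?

Set the two price expressions equal: 3013/26 - (2/13)Q = 25.5 + (1/6)Q.
1175/13 = (25/78)Q, so Q* = 282.
P* = 3013/26 − (2/13)(282) = 72.5.

Q* = 282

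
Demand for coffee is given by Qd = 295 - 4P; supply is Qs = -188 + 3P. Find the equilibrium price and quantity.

P* = 69, Q* = 19

Set Qd = Qs: 295 - 4P = -188 + 3P.
483 = 7P, so P* = 69.
Q* = 295 − 4(69) = 19.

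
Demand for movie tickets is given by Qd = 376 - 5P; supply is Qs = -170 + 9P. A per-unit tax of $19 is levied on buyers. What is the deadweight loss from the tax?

Deadweight loss = 16245/28

Pre-tax equilibrium: P* = 39, Q* = 181.
Tax on buyers shifts demand to Qd = 376 − 5(P + 19) = 281 - 5P.
281 - 5P = -170 + 9P gives seller price Ps = 451/14; buyers pay Pb = 451/14 + 19 = 717/14.
New quantity: Q = 376 − 5(717/14) = 1679/14.
DWL = ½ × 19 × (181 − 1679/14) = 16245/28.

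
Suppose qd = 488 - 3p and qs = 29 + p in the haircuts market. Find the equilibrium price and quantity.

Set qd = qs: 488 - 3p = 29 + p.
459 = 4p, so p* = 114.75.
q* = 488 − 3(114.75) = 143.75.

p* = 114.75, q* = 143.75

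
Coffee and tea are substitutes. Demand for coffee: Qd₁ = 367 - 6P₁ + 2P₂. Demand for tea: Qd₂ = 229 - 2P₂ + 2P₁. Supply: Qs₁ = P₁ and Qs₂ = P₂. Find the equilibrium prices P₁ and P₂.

P₁ = 1559/17, P₂ = 2337/17

Market 1: 367 - 6P₁ + 2P₂ = P₁ → 7P₁ - 2P₂ = 367.
Market 2: 3P₂ - 2P₁ = 229.
Eliminating P₂: 3×(1) + 2×(2) gives 17P₁ = 1559, so P₁ = 1559/17.
Back-substitute into (2): P₂ = (229 + 2×1559/17) / 3 = 2337/17.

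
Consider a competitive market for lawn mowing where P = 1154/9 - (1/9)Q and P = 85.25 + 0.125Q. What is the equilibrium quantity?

Set the two price expressions equal: 1154/9 - (1/9)Q = 85.25 + 0.125Q.
1547/36 = (17/72)Q, so Q* = 182.
P* = 1154/9 − (1/9)(182) = 108.

Q* = 182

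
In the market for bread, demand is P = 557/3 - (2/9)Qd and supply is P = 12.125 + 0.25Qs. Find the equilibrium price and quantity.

Set the two price expressions equal: 557/3 - (2/9)Q = 12.125 + 0.25Q.
4165/24 = (17/36)Q, so Q* = 367.5.
P* = 557/3 − (2/9)(367.5) = 104.

P* = 104, Q* = 367.5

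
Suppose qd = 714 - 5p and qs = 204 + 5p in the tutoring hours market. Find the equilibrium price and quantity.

p* = 51, q* = 459

Set qd = qs: 714 - 5p = 204 + 5p.
510 = 10p, so p* = 51.
q* = 714 − 5(51) = 459.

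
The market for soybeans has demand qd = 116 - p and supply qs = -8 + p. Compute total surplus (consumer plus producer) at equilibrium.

Total surplus = 2916

Equilibrium: 116 - p = -8 + p gives p* = 62, q* = 54.
Demand choke price: p = 116; supply starts at p = 8.
CS = ½(116 − 62)(54) = 1458; PS = ½(62 − 8)(54) = 1458.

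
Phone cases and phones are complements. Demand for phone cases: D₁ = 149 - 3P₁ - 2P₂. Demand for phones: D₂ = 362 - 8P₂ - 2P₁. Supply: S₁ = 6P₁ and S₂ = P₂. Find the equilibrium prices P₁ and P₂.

P₁ = 617/77, P₂ = 2960/77

Market 1: 149 - 3P₁ - 2P₂ = 6P₁ → 9P₁ + 2P₂ = 149.
Market 2: 9P₂ + 2P₁ = 362.
Eliminating P₂: 9×(1) − 2×(2) gives 77P₁ = 617, so P₁ = 617/77.
Back-substitute into (2): P₂ = (362 − 2×617/77) / 9 = 2960/77.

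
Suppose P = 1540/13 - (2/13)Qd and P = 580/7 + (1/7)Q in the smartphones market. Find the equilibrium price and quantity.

P* = 100, Q* = 120

Set the two price expressions equal: 1540/13 - (2/13)Q = 580/7 + (1/7)Q.
3240/91 = (27/91)Q, so Q* = 120.
P* = 1540/13 − (2/13)(120) = 100.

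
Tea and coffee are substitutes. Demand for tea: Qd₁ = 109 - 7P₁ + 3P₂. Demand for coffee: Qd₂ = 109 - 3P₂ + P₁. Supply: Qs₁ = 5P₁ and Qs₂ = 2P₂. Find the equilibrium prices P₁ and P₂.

Market 1: 109 - 7P₁ + 3P₂ = 5P₁ → 12P₁ - 3P₂ = 109.
Market 2: 5P₂ - P₁ = 109.
Eliminating P₂: 5×(1) + 3×(2) gives 57P₁ = 872, so P₁ = 872/57.
Back-substitute into (2): P₂ = (109 + 1×872/57) / 5 = 1417/57.

P₁ = 872/57, P₂ = 1417/57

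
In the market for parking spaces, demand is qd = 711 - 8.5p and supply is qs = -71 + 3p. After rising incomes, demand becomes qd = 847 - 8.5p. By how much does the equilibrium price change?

Original equilibrium: p* = 68, q* = 133.
New equilibrium: 847 - 8.5p = -71 + 3p, so 918 = 11.5p and p' = 1836/23; q' = 847 − 8.5(1836/23) = 3875/23.
Change in price: 1836/23 − 68 = 272/23.

Δp = 272/23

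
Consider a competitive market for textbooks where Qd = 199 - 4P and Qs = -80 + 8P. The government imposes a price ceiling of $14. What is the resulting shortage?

Shortage = 111

Equilibrium price would be P* = 23.25, so the ceiling at 14 binds.
At P = 14: Qd = 199 − 4(14) = 143, Qs = -80 + 8(14) = 32.
Shortage = 143 − 32 = 111.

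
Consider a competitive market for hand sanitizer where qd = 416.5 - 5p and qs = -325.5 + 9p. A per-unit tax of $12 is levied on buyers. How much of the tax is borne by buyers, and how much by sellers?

Buyers bear 54/7, sellers bear 30/7

Pre-tax equilibrium: p* = 53, q* = 151.5.
Tax on buyers shifts demand to qd = 416.5 − 5(p + 12) = 356.5 - 5p.
356.5 - 5p = -325.5 + 9p gives seller price ps = 341/7; buyers pay pb = 341/7 + 12 = 425/7.
New quantity: q = 416.5 − 5(425/7) = 1581/14.
Buyer burden = 425/7 − 53 = 54/7; seller burden = 53 − 341/7 = 30/7.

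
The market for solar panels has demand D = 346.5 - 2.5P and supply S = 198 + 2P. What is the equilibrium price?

P* = 33

Set D = S: 346.5 - 2.5P = 198 + 2P.
148.5 = 4.5P, so P* = 33.
Q* = 346.5 − 2.5(33) = 264.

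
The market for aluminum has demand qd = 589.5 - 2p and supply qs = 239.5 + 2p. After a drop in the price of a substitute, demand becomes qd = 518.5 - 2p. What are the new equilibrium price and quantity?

Original equilibrium: p* = 87.5, q* = 414.5.
New equilibrium: 518.5 - 2p = 239.5 + 2p, so 279 = 4p and p' = 69.75; q' = 518.5 − 2(69.75) = 379.

p' = 69.75, q' = 379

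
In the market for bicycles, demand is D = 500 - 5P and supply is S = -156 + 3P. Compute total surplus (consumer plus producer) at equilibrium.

Total surplus = 2160

Equilibrium: 500 - 5P = -156 + 3P gives P* = 82, Q* = 90.
Demand choke price: P = 100; supply starts at P = 52.
CS = ½(100 − 82)(90) = 810; PS = ½(82 − 52)(90) = 1350.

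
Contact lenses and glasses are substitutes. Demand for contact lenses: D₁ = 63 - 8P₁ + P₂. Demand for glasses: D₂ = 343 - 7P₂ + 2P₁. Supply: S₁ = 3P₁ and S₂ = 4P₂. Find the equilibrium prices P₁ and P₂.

Market 1: 63 - 8P₁ + P₂ = 3P₁ → 11P₁ - P₂ = 63.
Market 2: 11P₂ - 2P₁ = 343.
Eliminating P₂: 11×(1) + 1×(2) gives 119P₁ = 1036, so P₁ = 148/17.
Back-substitute into (2): P₂ = (343 + 2×148/17) / 11 = 557/17.

P₁ = 148/17, P₂ = 557/17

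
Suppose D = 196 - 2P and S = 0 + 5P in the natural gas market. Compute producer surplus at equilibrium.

Producer surplus = 1960

Equilibrium: 196 - 2P = 0 + 5P gives P* = 28, Q* = 140.
Supply starts at P = 0 (where S = 0).
PS = ½(28 − 0)(140) = 1960.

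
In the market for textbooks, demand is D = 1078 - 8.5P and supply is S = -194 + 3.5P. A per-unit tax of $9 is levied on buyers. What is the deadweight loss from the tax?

Deadweight loss = 100.40625

Pre-tax equilibrium: P* = 106, Q* = 177.
Tax on buyers shifts demand to D = 1078 − 8.5(P + 9) = 1001.5 - 8.5P.
1001.5 - 8.5P = -194 + 3.5P gives seller price Ps = 99.625; buyers pay Pb = 99.625 + 9 = 108.625.
New quantity: Q = 1078 − 8.5(108.625) = 154.6875.
DWL = ½ × 9 × (177 − 154.6875) = 100.40625.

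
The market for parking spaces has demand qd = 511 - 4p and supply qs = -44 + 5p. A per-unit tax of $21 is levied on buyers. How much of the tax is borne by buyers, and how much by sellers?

Pre-tax equilibrium: p* = 185/3, q* = 793/3.
Tax on buyers shifts demand to qd = 511 − 4(p + 21) = 427 - 4p.
427 - 4p = -44 + 5p gives seller price ps = 157/3; buyers pay pb = 157/3 + 21 = 220/3.
New quantity: q = 511 − 4(220/3) = 653/3.
Buyer burden = 220/3 − 185/3 = 35/3; seller burden = 185/3 − 157/3 = 28/3.

Buyers bear 35/3, sellers bear 28/3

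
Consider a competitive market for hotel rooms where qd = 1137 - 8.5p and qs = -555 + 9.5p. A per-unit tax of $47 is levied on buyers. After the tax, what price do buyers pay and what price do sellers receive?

Buyers pay 4277/36, sellers receive 2585/36

Pre-tax equilibrium: p* = 94, q* = 338.
Tax on buyers shifts demand to qd = 1137 − 8.5(p + 47) = 737.5 - 8.5p.
737.5 - 8.5p = -555 + 9.5p gives seller price ps = 2585/36; buyers pay pb = 2585/36 + 47 = 4277/36.
New quantity: q = 1137 − 8.5(4277/36) = 9155/72.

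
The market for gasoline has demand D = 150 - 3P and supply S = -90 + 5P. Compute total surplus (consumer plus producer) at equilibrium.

Equilibrium: 150 - 3P = -90 + 5P gives P* = 30, Q* = 60.
Demand choke price: P = 50; supply starts at P = 18.
CS = ½(50 − 30)(60) = 600; PS = ½(30 − 18)(60) = 360.

Total surplus = 960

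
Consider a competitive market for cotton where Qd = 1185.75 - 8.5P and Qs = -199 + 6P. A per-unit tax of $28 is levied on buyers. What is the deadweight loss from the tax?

Deadweight loss = 39984/29

Pre-tax equilibrium: P* = 95.5, Q* = 374.
Tax on buyers shifts demand to Qd = 1185.75 − 8.5(P + 28) = 947.75 - 8.5P.
947.75 - 8.5P = -199 + 6P gives seller price Ps = 4587/58; buyers pay Pb = 4587/58 + 28 = 6211/58.
New quantity: Q = 1185.75 − 8.5(6211/58) = 7990/29.
DWL = ½ × 28 × (374 − 7990/29) = 39984/29.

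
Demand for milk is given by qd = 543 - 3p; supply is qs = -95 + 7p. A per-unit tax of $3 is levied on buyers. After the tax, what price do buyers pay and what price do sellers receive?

Buyers pay $65.9, sellers receive $62.9

Pre-tax equilibrium: p* = 63.8, q* = 351.6.
Tax on buyers shifts demand to qd = 543 − 3(p + 3) = 534 - 3p.
534 - 3p = -95 + 7p gives seller price ps = 62.9; buyers pay pb = 62.9 + 3 = 65.9.
New quantity: q = 543 − 3(65.9) = 345.3.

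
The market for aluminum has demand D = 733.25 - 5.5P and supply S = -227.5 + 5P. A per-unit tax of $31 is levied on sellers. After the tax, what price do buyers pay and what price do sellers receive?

Pre-tax equilibrium: P* = 91.5, Q* = 230.
Tax on sellers shifts supply to S = -227.5 + 5(P − 31) = -382.5 + 5P.
733.25 - 5.5P = -382.5 + 5P gives buyer price Pb = 4463/42; sellers receive Ps = 4463/42 − 31 = 3161/42.
New quantity: Q = 733.25 − 5.5(4463/42) = 3125/21.

Buyers pay 4463/42, sellers receive 3161/42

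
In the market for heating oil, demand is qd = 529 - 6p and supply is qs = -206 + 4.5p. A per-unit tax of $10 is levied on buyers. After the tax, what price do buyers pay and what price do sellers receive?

Pre-tax equilibrium: p* = 70, q* = 109.
Tax on buyers shifts demand to qd = 529 − 6(p + 10) = 469 - 6p.
469 - 6p = -206 + 4.5p gives seller price ps = 450/7; buyers pay pb = 450/7 + 10 = 520/7.
New quantity: q = 529 − 6(520/7) = 583/7.

Buyers pay 520/7, sellers receive 450/7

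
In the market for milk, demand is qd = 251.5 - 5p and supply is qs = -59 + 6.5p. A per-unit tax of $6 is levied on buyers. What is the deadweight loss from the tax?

Pre-tax equilibrium: p* = 27, q* = 116.5.
Tax on buyers shifts demand to qd = 251.5 − 5(p + 6) = 221.5 - 5p.
221.5 - 5p = -59 + 6.5p gives seller price ps = 561/23; buyers pay pb = 561/23 + 6 = 699/23.
New quantity: q = 251.5 − 5(699/23) = 4579/46.
DWL = ½ × 6 × (116.5 − 4579/46) = 1170/23.

Deadweight loss = 1170/23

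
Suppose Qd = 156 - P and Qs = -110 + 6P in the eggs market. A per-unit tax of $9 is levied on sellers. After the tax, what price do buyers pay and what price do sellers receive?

Pre-tax equilibrium: P* = 38, Q* = 118.
Tax on sellers shifts supply to Qs = -110 + 6(P − 9) = -164 + 6P.
156 - P = -164 + 6P gives buyer price Pb = 320/7; sellers receive Ps = 320/7 − 9 = 257/7.
New quantity: Q = 156 − 1(320/7) = 772/7.

Buyers pay 320/7, sellers receive 257/7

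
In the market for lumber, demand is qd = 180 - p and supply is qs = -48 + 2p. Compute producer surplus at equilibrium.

Equilibrium: 180 - p = -48 + 2p gives p* = 76, q* = 104.
Supply starts at p = 24 (where qs = 0).
PS = ½(76 − 24)(104) = 2704.

Producer surplus = 2704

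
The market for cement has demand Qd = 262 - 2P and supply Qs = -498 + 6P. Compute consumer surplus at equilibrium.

Equilibrium: 262 - 2P = -498 + 6P gives P* = 95, Q* = 72.
Demand choke price (Qd = 0): P = 131.
CS = ½(131 − 95)(72) = 1296.

Consumer surplus = 1296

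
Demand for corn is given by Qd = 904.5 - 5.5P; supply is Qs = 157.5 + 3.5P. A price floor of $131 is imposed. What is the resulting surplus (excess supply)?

Surplus = 432

Equilibrium price would be P* = 83, so the floor at 131 binds.
At P = 131: Qd = 184, Qs = 616.
Surplus = 616 − 184 = 432.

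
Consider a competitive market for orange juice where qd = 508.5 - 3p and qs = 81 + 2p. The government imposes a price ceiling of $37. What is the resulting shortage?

Equilibrium price would be p* = 85.5, so the ceiling at 37 binds.
At p = 37: qd = 508.5 − 3(37) = 397.5, qs = 81 + 2(37) = 155.
Shortage = 397.5 − 155 = 242.5.

Shortage = 242.5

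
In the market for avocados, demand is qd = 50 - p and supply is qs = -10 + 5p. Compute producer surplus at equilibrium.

Equilibrium: 50 - p = -10 + 5p gives p* = 10, q* = 40.
Supply starts at p = 2 (where qs = 0).
PS = ½(10 − 2)(40) = 160.

Producer surplus = 160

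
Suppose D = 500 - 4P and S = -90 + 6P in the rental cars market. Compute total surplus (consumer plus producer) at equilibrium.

Total surplus = 14520

Equilibrium: 500 - 4P = -90 + 6P gives P* = 59, Q* = 264.
Demand choke price: P = 125; supply starts at P = 15.
CS = ½(125 − 59)(264) = 8712; PS = ½(59 − 15)(264) = 5808.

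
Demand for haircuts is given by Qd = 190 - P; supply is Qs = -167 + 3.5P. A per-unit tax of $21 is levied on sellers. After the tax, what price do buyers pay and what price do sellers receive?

Pre-tax equilibrium: P* = 238/3, Q* = 332/3.
Tax on sellers shifts supply to Qs = -167 + 3.5(P − 21) = -240.5 + 3.5P.
190 - P = -240.5 + 3.5P gives buyer price Pb = 287/3; sellers receive Ps = 287/3 − 21 = 224/3.
New quantity: Q = 190 − 1(287/3) = 283/3.

Buyers pay 287/3, sellers receive 224/3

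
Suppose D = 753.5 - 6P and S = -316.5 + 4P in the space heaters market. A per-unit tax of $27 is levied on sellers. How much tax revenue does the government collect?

Pre-tax equilibrium: P* = 107, Q* = 111.5.
Tax on sellers shifts supply to S = -316.5 + 4(P − 27) = -424.5 + 4P.
753.5 - 6P = -424.5 + 4P gives buyer price Pb = 117.8; sellers receive Ps = 117.8 − 27 = 90.8.
New quantity: Q = 753.5 − 6(117.8) = 46.7.
Revenue = 27 × 46.7 = 1260.9.

Tax revenue = 1260.9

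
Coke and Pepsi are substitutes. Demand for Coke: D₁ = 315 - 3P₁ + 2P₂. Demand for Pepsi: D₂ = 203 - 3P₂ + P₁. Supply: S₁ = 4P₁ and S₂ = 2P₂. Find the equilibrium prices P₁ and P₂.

P₁ = 1981/33, P₂ = 1736/33

Market 1: 315 - 3P₁ + 2P₂ = 4P₁ → 7P₁ - 2P₂ = 315.
Market 2: 5P₂ - P₁ = 203.
Eliminating P₂: 5×(1) + 2×(2) gives 33P₁ = 1981, so P₁ = 1981/33.
Back-substitute into (2): P₂ = (203 + 1×1981/33) / 5 = 1736/33.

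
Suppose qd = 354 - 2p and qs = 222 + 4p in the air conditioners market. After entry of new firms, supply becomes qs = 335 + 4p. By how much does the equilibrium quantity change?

Original equilibrium: p* = 22, q* = 310.
New equilibrium: 354 - 2p = 335 + 4p, so 19 = 6p and p' = 19/6; q' = 354 − 2(19/6) = 1043/3.
Change in quantity: 1043/3 − 310 = 113/3.

Δq = 113/3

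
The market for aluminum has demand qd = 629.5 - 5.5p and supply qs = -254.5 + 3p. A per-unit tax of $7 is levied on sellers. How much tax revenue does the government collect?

Pre-tax equilibrium: p* = 104, q* = 57.5.
Tax on sellers shifts supply to qs = -254.5 + 3(p − 7) = -275.5 + 3p.
629.5 - 5.5p = -275.5 + 3p gives buyer price pb = 1810/17; sellers receive ps = 1810/17 − 7 = 1691/17.
New quantity: q = 629.5 − 5.5(1810/17) = 1493/34.
Revenue = 7 × 1493/34 = 10451/34.

Tax revenue = 10451/34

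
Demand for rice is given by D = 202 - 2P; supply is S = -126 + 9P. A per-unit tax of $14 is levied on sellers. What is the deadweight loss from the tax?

Pre-tax equilibrium: P* = 328/11, Q* = 1566/11.
Tax on sellers shifts supply to S = -126 + 9(P − 14) = -252 + 9P.
202 - 2P = -252 + 9P gives buyer price Pb = 454/11; sellers receive Ps = 454/11 − 14 = 300/11.
New quantity: Q = 202 − 2(454/11) = 1314/11.
DWL = ½ × 14 × (1566/11 − 1314/11) = 1764/11.

Deadweight loss = 1764/11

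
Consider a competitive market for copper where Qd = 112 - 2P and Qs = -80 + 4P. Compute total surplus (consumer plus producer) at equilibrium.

Equilibrium: 112 - 2P = -80 + 4P gives P* = 32, Q* = 48.
Demand choke price: P = 56; supply starts at P = 20.
CS = ½(56 − 32)(48) = 576; PS = ½(32 − 20)(48) = 288.

Total surplus = 864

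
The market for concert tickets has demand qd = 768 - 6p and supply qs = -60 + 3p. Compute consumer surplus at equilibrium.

Equilibrium: 768 - 6p = -60 + 3p gives p* = 92, q* = 216.
Demand choke price (qd = 0): p = 128.
CS = ½(128 − 92)(216) = 3888.

Consumer surplus = 3888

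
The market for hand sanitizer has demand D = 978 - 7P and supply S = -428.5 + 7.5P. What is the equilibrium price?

Set D = S: 978 - 7P = -428.5 + 7.5P.
1406.5 = 14.5P, so P* = 97.
Q* = 978 − 7(97) = 299.

P* = 97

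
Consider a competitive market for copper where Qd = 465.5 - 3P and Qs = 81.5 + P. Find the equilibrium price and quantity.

P* = 96, Q* = 177.5

Set Qd = Qs: 465.5 - 3P = 81.5 + P.
384 = 4P, so P* = 96.
Q* = 465.5 − 3(96) = 177.5.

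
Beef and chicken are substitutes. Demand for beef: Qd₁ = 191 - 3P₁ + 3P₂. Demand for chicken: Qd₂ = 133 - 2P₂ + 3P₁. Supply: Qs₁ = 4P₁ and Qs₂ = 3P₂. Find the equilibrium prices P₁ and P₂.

P₁ = 677/13, P₂ = 752/13

Market 1: 191 - 3P₁ + 3P₂ = 4P₁ → 7P₁ - 3P₂ = 191.
Market 2: 5P₂ - 3P₁ = 133.
Eliminating P₂: 5×(1) + 3×(2) gives 26P₁ = 1354, so P₁ = 677/13.
Back-substitute into (2): P₂ = (133 + 3×677/13) / 5 = 752/13.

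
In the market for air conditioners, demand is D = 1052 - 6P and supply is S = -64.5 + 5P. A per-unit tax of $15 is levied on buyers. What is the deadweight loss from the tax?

Pre-tax equilibrium: P* = 101.5, Q* = 443.
Tax on buyers shifts demand to D = 1052 − 6(P + 15) = 962 - 6P.
962 - 6P = -64.5 + 5P gives seller price Ps = 2053/22; buyers pay Pb = 2053/22 + 15 = 2383/22.
New quantity: Q = 1052 − 6(2383/22) = 4423/11.
DWL = ½ × 15 × (443 − 4423/11) = 3375/11.

Deadweight loss = 3375/11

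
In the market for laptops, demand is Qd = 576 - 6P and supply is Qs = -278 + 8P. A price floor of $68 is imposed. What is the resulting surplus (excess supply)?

Equilibrium price would be P* = 61, so the floor at 68 binds.
At P = 68: Qd = 168, Qs = 266.
Surplus = 266 − 168 = 98.

Surplus = 98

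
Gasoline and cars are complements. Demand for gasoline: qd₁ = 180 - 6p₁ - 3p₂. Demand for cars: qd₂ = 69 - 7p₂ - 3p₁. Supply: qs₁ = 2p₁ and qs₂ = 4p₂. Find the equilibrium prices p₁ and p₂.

p₁ = 1773/79, p₂ = 12/79

Market 1: 180 - 6p₁ - 3p₂ = 2p₁ → 8p₁ + 3p₂ = 180.
Market 2: 11p₂ + 3p₁ = 69.
Eliminating p₂: 11×(1) − 3×(2) gives 79p₁ = 1773, so p₁ = 1773/79.
Back-substitute into (2): p₂ = (69 − 3×1773/79) / 11 = 12/79.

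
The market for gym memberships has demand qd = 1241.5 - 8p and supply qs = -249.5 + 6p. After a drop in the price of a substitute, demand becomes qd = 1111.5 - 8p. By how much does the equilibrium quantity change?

Original equilibrium: p* = 106.5, q* = 389.5.
New equilibrium: 1111.5 - 8p = -249.5 + 6p, so 1361 = 14p and p' = 1361/14; q' = 1111.5 − 8(1361/14) = 4673/14.
Change in quantity: 4673/14 − 389.5 = -390/7.

Δq = -390/7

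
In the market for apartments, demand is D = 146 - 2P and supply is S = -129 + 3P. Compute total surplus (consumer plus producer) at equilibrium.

Equilibrium: 146 - 2P = -129 + 3P gives P* = 55, Q* = 36.
Demand choke price: P = 73; supply starts at P = 43.
CS = ½(73 − 55)(36) = 324; PS = ½(55 − 43)(36) = 216.

Total surplus = 540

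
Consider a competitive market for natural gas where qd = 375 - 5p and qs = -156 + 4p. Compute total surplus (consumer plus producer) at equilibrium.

Total surplus = 1440

Equilibrium: 375 - 5p = -156 + 4p gives p* = 59, q* = 80.
Demand choke price: p = 75; supply starts at p = 39.
CS = ½(75 − 59)(80) = 640; PS = ½(59 − 39)(80) = 800.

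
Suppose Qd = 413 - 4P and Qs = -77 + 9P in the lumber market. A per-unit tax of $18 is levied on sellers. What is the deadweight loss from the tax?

Deadweight loss = 5832/13

Pre-tax equilibrium: P* = 490/13, Q* = 3409/13.
Tax on sellers shifts supply to Qs = -77 + 9(P − 18) = -239 + 9P.
413 - 4P = -239 + 9P gives buyer price Pb = 652/13; sellers receive Ps = 652/13 − 18 = 418/13.
New quantity: Q = 413 − 4(652/13) = 2761/13.
DWL = ½ × 18 × (3409/13 − 2761/13) = 5832/13.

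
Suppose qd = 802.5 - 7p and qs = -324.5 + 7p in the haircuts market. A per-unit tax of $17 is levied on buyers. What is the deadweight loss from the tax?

Deadweight loss = 505.75

Pre-tax equilibrium: p* = 80.5, q* = 239.
Tax on buyers shifts demand to qd = 802.5 − 7(p + 17) = 683.5 - 7p.
683.5 - 7p = -324.5 + 7p gives seller price ps = 72; buyers pay pb = 72 + 17 = 89.
New quantity: q = 802.5 − 7(89) = 179.5.
DWL = ½ × 17 × (239 − 179.5) = 505.75.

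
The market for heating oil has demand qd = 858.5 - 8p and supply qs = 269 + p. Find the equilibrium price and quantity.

Set qd = qs: 858.5 - 8p = 269 + p.
589.5 = 9p, so p* = 65.5.
q* = 858.5 − 8(65.5) = 334.5.

p* = 65.5, q* = 334.5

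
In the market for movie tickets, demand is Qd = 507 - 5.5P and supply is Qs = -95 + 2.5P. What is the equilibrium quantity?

Q* = 93.125

Set Qd = Qs: 507 - 5.5P = -95 + 2.5P.
602 = 8P, so P* = 75.25.
Q* = 507 − 5.5(75.25) = 93.125.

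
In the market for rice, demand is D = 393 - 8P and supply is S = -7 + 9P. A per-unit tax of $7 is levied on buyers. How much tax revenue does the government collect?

Tax revenue = 20839/17

Pre-tax equilibrium: P* = 400/17, Q* = 3481/17.
Tax on buyers shifts demand to D = 393 − 8(P + 7) = 337 - 8P.
337 - 8P = -7 + 9P gives seller price Ps = 344/17; buyers pay Pb = 344/17 + 7 = 463/17.
New quantity: Q = 393 − 8(463/17) = 2977/17.
Revenue = 7 × 2977/17 = 20839/17.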